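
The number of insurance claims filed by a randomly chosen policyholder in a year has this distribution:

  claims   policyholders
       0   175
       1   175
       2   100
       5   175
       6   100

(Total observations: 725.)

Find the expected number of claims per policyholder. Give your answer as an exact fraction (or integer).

74/29

Total = 725, so P(claims=0) = 175/725, etc.
E[X] = (7/29)·0 + (7/29)·1 + (4/29)·2 + (7/29)·5 + (4/29)·6
     = 74/29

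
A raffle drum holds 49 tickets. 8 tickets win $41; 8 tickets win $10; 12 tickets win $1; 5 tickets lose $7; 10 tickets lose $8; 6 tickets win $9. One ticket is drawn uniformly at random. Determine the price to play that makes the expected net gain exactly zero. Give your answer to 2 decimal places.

E[payout] = (8/49)·41 + (8/49)·10 + (12/49)·1 + (5/49)·(-7) + (10/49)·(-8) + (6/49)·9 = 359/49
Fair fee = E[payout] = 359/49 ≈ $7.33

$7.33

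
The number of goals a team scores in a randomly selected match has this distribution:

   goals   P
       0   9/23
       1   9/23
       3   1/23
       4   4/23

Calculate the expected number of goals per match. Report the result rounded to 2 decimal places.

1.22

E[X] = (9/23)·0 + (9/23)·1 + (1/23)·3 + (4/23)·4
     = 28/23 ≈ 1.22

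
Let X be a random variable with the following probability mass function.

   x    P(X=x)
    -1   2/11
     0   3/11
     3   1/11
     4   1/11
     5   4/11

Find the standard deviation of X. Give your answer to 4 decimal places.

E[X] = 25/11, E[X²] = 127/11
Var(X) = E[X²] − (E[X])² = 127/11 − 625/121 = 772/121
SD(X) = √(772/121) ≈ 2.5259

2.5259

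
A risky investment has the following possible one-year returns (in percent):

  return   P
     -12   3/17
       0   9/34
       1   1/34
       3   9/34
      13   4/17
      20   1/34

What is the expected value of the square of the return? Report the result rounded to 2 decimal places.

79.35

E[X²] = (3/17)·144 + (9/34)·0 + (1/34)·1 + (9/34)·9 + (4/17)·169 + (1/34)·400
     = 1349/17 ≈ 79.35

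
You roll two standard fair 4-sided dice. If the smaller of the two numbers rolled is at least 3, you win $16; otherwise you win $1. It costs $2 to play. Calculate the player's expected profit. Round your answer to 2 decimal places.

$2.75

E[payout] = (3/4)·1 + (1/4)·16 = 19/4
Expected profit = 19/4 − 2 = 11/4 ≈ $2.75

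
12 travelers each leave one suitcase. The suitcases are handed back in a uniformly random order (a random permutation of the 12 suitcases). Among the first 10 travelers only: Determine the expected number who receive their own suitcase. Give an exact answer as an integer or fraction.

5/6

Let Xᵢ = 1 if person i gets their own suitcase. For each i, P(Xᵢ=1) = 1/12.
By linearity of expectation, E[X₁+…+X_10] = 10·(1/12) = 5/6.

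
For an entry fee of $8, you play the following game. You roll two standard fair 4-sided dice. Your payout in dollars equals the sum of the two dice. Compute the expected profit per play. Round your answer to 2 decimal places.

Distribution of the sum of the two dice: 2 w.p. 1/16, 3 w.p. 1/8, 4 w.p. 3/16, 5 w.p. 1/4, 6 w.p. 3/16, 7 w.p. 1/8, …
E[payout] = (1/16)·2 + (1/8)·3 + (3/16)·4 + (1/4)·5 + (3/16)·6 + (1/8)·7 + (1/16)·8 = 5
Expected profit = 5 − 8 = -3 ≈ -$3.00

-$3.00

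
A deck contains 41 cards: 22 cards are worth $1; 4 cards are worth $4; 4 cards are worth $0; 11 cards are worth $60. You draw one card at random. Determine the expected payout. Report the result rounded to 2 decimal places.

$17.02

E[payout] = (22/41)·1 + (4/41)·4 + (4/41)·0 + (11/41)·60 = 698/41
≈ $17.02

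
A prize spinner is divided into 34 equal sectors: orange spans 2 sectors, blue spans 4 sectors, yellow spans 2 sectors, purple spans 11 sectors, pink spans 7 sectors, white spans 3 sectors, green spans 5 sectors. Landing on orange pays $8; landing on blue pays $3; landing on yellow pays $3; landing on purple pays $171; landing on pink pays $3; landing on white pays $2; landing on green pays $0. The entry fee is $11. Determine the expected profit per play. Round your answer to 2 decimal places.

$46.12

E[payout] = (2/34)·8 + (4/34)·3 + (2/34)·3 + (11/34)·171 + (7/34)·3 + (3/34)·2 + (5/34)·0 = 971/17
Expected profit = 971/17 − 11 = 784/17 ≈ $46.12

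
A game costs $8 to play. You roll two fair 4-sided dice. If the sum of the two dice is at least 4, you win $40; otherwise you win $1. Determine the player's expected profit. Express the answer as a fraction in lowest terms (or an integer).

395/16 dollars

E[payout] = (3/16)·1 + (13/16)·40 = 523/16
Expected profit = 523/16 − 8 = 395/16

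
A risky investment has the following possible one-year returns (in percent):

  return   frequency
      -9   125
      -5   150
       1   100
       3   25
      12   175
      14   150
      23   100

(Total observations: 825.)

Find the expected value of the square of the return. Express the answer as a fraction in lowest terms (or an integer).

4868/33

Total = 825, so P(return=-9) = 125/825, etc.
E[X²] = (5/33)·81 + (2/11)·25 + (4/33)·1 + (1/33)·9 + (7/33)·144 + (2/11)·196 + (4/33)·529
     = 4868/33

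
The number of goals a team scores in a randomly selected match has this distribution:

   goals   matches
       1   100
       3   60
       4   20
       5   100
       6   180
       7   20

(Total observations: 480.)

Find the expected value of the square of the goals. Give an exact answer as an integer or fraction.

91/4

Total = 480, so P(goals=1) = 100/480, etc.
E[X²] = (5/24)·1 + (1/8)·9 + (1/24)·16 + (5/24)·25 + (3/8)·36 + (1/24)·49
     = 91/4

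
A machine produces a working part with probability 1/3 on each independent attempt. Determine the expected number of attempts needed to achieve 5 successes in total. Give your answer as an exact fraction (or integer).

15

By linearity (sum of 5 independent geometric waits), E[trials] = 5/p = 5/(1/3) = 15.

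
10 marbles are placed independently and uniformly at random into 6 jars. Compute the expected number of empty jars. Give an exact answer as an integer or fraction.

9765625/10077696

Let Xⱼ=1 if jar j is empty. P(Xⱼ=1) = ((6-1)/6)^10 = 9765625/60466176.
By linearity, E[#empty] = 6·9765625/60466176 = 9765625/10077696.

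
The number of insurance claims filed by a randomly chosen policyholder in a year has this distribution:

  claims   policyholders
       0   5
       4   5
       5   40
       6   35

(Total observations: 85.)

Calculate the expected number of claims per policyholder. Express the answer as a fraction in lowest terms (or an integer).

Total = 85, so P(claims=0) = 5/85, etc.
E[X] = (1/17)·0 + (1/17)·4 + (8/17)·5 + (7/17)·6
     = 86/17

86/17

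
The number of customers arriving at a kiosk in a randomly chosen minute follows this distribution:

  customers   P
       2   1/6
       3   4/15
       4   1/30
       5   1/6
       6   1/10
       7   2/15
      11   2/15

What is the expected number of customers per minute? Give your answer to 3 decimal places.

5.100

E[X] = (1/6)·2 + (4/15)·3 + (1/30)·4 + (1/6)·5 + (1/10)·6 + (2/15)·7 + (2/15)·11
     = 51/10 ≈ 5.100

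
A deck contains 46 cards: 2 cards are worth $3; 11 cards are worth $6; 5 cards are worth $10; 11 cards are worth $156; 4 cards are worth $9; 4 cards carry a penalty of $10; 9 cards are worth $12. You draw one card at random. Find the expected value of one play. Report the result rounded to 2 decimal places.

E[payout] = (2/46)·3 + (11/46)·6 + (5/46)·10 + (11/46)·156 + (4/46)·9 + (4/46)·(-10) + (9/46)·12 = 971/23
≈ $42.22

$42.22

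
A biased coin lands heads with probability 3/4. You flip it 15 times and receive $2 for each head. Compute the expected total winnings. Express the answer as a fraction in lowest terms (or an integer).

45/2 dollars

E[#heads] = 15·3/4 = 45/4 (linearity over flips).
E[winnings] = 2·45/4 = 45/2.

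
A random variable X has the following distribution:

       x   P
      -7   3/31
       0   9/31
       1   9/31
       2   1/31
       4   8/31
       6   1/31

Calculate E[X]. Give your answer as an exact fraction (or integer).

28/31

E[X] = (3/31)·(-7) + (9/31)·0 + (9/31)·1 + (1/31)·2 + (8/31)·4 + (1/31)·6
     = 28/31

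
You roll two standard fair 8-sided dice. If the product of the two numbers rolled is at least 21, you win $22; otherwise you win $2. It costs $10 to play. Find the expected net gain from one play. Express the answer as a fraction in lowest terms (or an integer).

E[payout] = (19/32)·2 + (13/32)·22 = 81/8
Expected profit = 81/8 − 10 = 1/8

1/8 dollars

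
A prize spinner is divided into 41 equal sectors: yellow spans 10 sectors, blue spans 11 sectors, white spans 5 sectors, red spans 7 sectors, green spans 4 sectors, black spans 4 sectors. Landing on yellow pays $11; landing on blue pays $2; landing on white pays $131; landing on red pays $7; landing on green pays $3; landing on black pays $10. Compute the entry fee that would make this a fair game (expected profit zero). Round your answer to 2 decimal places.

$21.66

E[payout] = (10/41)·11 + (11/41)·2 + (5/41)·131 + (7/41)·7 + (4/41)·3 + (4/41)·10 = 888/41
Fair fee = E[payout] = 888/41 ≈ $21.66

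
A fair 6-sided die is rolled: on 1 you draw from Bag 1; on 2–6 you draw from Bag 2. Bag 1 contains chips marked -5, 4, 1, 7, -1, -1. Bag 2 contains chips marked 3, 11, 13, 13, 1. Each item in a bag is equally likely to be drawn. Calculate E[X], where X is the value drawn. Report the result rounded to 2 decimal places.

E[X | Bag 1] = (-5 + 4 + 1 + 7 − 1 − 1)/6 = 5/6
E[X | Bag 2] = (3 + 11 + 13 + 13 + 1)/5 = 41/5
E[X] = (1/6)·5/6 + (5/6)·41/5 = 251/36 ≈ 6.97

6.97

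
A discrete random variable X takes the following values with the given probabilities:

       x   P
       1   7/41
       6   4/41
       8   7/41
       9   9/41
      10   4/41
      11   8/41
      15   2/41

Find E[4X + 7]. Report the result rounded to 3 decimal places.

38.805

E[4x+7] = (7/41)·11 + (4/41)·31 + (7/41)·39 + (9/41)·43 + (4/41)·47 + (8/41)·51 + (2/41)·67
     = 1591/41 ≈ 38.805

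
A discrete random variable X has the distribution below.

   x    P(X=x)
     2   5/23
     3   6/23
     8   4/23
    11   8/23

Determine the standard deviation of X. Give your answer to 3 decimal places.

E[X] = 148/23, E[X²] = 1298/23
Var(X) = E[X²] − (E[X])² = 1298/23 − 21904/529 = 7950/529
SD(X) = √(7950/529) ≈ 3.877

3.877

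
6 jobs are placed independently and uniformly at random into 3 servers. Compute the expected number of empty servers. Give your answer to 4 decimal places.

0.2634

Let Xⱼ=1 if server j is empty. P(Xⱼ=1) = ((3-1)/3)^6 = 64/729.
By linearity, E[#empty] = 3·64/729 = 64/243.
≈ 0.2634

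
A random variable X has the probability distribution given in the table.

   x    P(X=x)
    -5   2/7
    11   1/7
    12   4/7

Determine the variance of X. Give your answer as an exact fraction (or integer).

E[X] = (2/7)·(-5) + (1/7)·11 + (4/7)·12 = 7
E[X²] = (2/7)·25 + (1/7)·121 + (4/7)·144 = 747/7
Var(X) = 747/7 − (7)² = 404/7

404/7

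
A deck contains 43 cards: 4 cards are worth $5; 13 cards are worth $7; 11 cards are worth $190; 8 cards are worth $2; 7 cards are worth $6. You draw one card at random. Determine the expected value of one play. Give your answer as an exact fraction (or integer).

2259/43 dollars

E[payout] = (4/43)·5 + (13/43)·7 + (11/43)·190 + (8/43)·2 + (7/43)·6 = 2259/43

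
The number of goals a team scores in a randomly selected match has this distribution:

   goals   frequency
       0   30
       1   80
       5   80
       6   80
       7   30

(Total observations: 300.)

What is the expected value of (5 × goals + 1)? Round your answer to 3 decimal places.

Total = 300, so P(goals=0) = 30/300, etc.
E[5x+1] = (1/10)·1 + (4/15)·6 + (4/15)·26 + (4/15)·31 + (1/10)·36
     = 41/2 ≈ 20.500

20.500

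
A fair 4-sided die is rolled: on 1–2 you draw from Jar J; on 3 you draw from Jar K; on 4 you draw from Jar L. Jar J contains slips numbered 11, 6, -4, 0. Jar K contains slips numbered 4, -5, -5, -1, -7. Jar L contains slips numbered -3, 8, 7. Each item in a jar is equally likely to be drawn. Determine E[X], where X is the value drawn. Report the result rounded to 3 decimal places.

1.925

E[X | Jar J] = (11 + 6 − 4 + 0)/4 = 13/4
E[X | Jar K] = (4 − 5 − 5 − 1 − 7)/5 = -14/5
E[X | Jar L] = (-3 + 8 + 7)/3 = 4
E[X] = (1/2)·13/4 + (1/4)·(-14/5) + (1/4)·4 = 77/40 ≈ 1.925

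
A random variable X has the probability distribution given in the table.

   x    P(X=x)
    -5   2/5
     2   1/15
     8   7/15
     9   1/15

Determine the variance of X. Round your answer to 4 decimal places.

E[X] = (2/5)·(-5) + (1/15)·2 + (7/15)·8 + (1/15)·9 = 37/15
E[X²] = (2/5)·25 + (1/15)·4 + (7/15)·64 + (1/15)·81 = 683/15
Var(X) = 683/15 − (37/15)² = 8876/225 ≈ 39.4489

39.4489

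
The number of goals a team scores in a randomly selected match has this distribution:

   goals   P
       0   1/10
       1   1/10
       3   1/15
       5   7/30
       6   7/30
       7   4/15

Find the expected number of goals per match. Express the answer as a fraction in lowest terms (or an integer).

71/15

E[X] = (1/10)·0 + (1/10)·1 + (1/15)·3 + (7/30)·5 + (7/30)·6 + (4/15)·7
     = 71/15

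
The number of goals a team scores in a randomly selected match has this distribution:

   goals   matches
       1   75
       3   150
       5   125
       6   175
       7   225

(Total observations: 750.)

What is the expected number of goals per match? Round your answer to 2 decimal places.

5.03

Total = 750, so P(goals=1) = 75/750, etc.
E[X] = (1/10)·1 + (1/5)·3 + (1/6)·5 + (7/30)·6 + (3/10)·7
     = 151/30 ≈ 5.03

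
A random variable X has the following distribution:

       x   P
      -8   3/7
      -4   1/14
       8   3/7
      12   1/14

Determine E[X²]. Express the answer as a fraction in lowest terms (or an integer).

E[X²] = (3/7)·64 + (1/14)·16 + (3/7)·64 + (1/14)·144
     = 464/7

464/7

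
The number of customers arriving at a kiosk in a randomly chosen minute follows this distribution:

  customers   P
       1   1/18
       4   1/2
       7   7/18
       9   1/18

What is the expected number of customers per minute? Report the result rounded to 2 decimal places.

5.28

E[X] = (1/18)·1 + (1/2)·4 + (7/18)·7 + (1/18)·9
     = 95/18 ≈ 5.28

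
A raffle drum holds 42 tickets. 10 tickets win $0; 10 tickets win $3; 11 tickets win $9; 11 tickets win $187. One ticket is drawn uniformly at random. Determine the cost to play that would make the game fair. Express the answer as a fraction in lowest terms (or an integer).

1093/21 dollars

E[payout] = (10/42)·0 + (10/42)·3 + (11/42)·9 + (11/42)·187 = 1093/21
Fair fee = E[payout] = 1093/21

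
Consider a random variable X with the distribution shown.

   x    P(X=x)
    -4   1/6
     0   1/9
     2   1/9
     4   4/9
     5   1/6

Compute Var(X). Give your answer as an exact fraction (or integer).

E[X] = (1/6)·(-4) + (1/9)·0 + (1/9)·2 + (4/9)·4 + (1/6)·5 = 13/6
E[X²] = (1/6)·16 + (1/9)·0 + (1/9)·4 + (4/9)·16 + (1/6)·25 = 259/18
Var(X) = 259/18 − (13/6)² = 349/36

349/36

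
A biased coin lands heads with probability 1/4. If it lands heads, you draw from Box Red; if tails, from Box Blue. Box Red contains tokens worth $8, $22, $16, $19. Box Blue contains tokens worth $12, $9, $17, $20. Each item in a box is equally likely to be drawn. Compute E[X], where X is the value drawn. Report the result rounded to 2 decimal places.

E[X | Box Red] = (8 + 22 + 16 + 19)/4 = 65/4
E[X | Box Blue] = (12 + 9 + 17 + 20)/4 = 29/2
E[X] = (1/4)·65/4 + (3/4)·29/2 = 239/16 ≈ 14.94

$14.94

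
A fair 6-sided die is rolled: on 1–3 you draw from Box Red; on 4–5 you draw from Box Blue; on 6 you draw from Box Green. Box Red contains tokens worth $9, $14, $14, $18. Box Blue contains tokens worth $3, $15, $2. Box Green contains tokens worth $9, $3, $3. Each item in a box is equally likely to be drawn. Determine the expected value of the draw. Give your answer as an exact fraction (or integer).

E[X | Box Red] = (9 + 14 + 14 + 18)/4 = 55/4
E[X | Box Blue] = (3 + 15 + 2)/3 = 20/3
E[X | Box Green] = (9 + 3 + 3)/3 = 5
E[X] = (1/2)·55/4 + (1/3)·20/3 + (1/6)·5 = 715/72

715/72 dollars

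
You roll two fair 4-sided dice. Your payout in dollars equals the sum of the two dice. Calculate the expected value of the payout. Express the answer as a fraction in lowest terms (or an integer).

$5

Distribution of the sum of the two dice: 2 w.p. 1/16, 3 w.p. 1/8, 4 w.p. 3/16, 5 w.p. 1/4, 6 w.p. 3/16, 7 w.p. 1/8, …
E[payout] = (1/16)·2 + (1/8)·3 + (3/16)·4 + (1/4)·5 + (3/16)·6 + (1/8)·7 + (1/16)·8 = 5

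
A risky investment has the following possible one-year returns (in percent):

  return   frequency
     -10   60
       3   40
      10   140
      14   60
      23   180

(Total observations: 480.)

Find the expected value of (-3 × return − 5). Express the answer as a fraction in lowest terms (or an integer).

Total = 480, so P(return=-10) = 60/480, etc.
E[-3x-5] = (1/8)·25 + (1/12)·(-14) + (7/24)·(-35) + (1/8)·(-47) + (3/8)·(-74)
     = -335/8

-335/8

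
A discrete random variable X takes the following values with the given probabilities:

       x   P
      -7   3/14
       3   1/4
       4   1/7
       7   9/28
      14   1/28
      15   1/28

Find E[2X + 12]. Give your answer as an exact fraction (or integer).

E[2x+12] = (3/14)·(-2) + (1/4)·18 + (1/7)·20 + (9/28)·26 + (1/28)·40 + (1/28)·42
     = 255/14

255/14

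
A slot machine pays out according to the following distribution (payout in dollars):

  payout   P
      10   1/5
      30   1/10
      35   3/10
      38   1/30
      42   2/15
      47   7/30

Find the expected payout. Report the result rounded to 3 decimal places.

$33.333

E[X] = (1/5)·10 + (1/10)·30 + (3/10)·35 + (1/30)·38 + (2/15)·42 + (7/30)·47
     = 100/3 ≈ 33.333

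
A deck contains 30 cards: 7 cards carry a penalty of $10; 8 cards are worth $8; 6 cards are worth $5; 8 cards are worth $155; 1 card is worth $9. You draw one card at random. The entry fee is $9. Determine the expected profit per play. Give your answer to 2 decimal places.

$33.43

E[payout] = (7/30)·(-10) + (8/30)·8 + (6/30)·5 + (8/30)·155 + (1/30)·9 = 1273/30
Expected profit = 1273/30 − 9 = 1003/30 ≈ $33.43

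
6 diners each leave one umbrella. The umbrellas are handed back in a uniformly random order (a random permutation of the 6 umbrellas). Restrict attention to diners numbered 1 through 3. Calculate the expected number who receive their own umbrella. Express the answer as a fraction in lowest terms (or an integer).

Let Xᵢ = 1 if person i gets their own umbrella. For each i, P(Xᵢ=1) = 1/6.
By linearity of expectation, E[X₁+…+X_3] = 3·(1/6) = 1/2.

1/2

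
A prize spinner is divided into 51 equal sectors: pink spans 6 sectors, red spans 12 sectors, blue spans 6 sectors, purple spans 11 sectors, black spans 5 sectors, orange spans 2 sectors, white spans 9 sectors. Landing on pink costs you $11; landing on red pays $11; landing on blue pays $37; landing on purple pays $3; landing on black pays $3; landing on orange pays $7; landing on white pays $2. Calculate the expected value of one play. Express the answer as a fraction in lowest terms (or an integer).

E[payout] = (6/51)·(-11) + (12/51)·11 + (6/51)·37 + (11/51)·3 + (5/51)·3 + (2/51)·7 + (9/51)·2 = 368/51

368/51 dollars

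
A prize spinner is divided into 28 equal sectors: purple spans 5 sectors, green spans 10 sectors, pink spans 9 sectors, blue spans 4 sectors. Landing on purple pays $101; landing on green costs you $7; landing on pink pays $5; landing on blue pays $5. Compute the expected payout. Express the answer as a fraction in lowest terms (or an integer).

125/7 dollars

E[payout] = (5/28)·101 + (10/28)·(-7) + (9/28)·5 + (4/28)·5 = 125/7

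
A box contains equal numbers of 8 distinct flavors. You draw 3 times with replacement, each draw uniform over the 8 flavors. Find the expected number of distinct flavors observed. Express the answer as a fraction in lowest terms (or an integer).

169/64

Let Xⱼ=1 if type j appears at least once. P(Xⱼ=1) = 1 − ((8−1)/8)^3 = 169/512.
E[#distinct] = 8·169/512 = 169/64.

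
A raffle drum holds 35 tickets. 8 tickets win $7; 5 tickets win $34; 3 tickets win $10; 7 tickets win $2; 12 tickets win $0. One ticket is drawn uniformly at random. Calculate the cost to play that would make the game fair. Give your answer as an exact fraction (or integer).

E[payout] = (8/35)·7 + (5/35)·34 + (3/35)·10 + (7/35)·2 + (12/35)·0 = 54/7
Fair fee = E[payout] = 54/7

54/7 dollars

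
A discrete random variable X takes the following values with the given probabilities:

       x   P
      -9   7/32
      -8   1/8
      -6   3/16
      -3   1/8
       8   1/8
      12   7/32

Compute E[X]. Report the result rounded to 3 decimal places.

E[X] = (7/32)·(-9) + (1/8)·(-8) + (3/16)·(-6) + (1/8)·(-3) + (1/8)·8 + (7/32)·12
     = -27/32 ≈ -0.844

-0.844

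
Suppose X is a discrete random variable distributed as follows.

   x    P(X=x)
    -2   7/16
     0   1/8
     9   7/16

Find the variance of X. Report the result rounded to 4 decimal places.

27.8086

E[X] = (7/16)·(-2) + (1/8)·0 + (7/16)·9 = 49/16
E[X²] = (7/16)·4 + (1/8)·0 + (7/16)·81 = 595/16
Var(X) = 595/16 − (49/16)² = 7119/256 ≈ 27.8086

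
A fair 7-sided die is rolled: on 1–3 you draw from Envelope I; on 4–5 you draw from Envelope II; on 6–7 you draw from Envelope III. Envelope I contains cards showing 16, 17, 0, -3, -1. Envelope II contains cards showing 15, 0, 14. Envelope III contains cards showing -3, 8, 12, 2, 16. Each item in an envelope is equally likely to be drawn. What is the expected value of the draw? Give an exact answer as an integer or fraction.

761/105

E[X | Envelope I] = (16 + 17 + 0 − 3 − 1)/5 = 29/5
E[X | Envelope II] = (15 + 0 + 14)/3 = 29/3
E[X | Envelope III] = (-3 + 8 + 12 + 2 + 16)/5 = 7
E[X] = (3/7)·29/5 + (2/7)·29/3 + (2/7)·7 = 761/105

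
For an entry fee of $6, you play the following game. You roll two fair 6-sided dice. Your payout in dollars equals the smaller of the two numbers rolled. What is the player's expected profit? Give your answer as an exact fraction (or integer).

-125/36 dollars

Distribution of the smaller of the two numbers rolled: 1 w.p. 11/36, 2 w.p. 1/4, 3 w.p. 7/36, 4 w.p. 5/36, 5 w.p. 1/12, 6 w.p. 1/36
E[payout] = (11/36)·1 + (1/4)·2 + (7/36)·3 + (5/36)·4 + (1/12)·5 + (1/36)·6 = 91/36
Expected profit = 91/36 − 6 = -125/36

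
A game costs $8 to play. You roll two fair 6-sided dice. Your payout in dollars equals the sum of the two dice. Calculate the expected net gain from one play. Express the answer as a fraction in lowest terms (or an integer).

Distribution of the sum of the two dice: 2 w.p. 1/36, 3 w.p. 1/18, 4 w.p. 1/12, 5 w.p. 1/9, 6 w.p. 5/36, 7 w.p. 1/6, …
E[payout] = (1/36)·2 + (1/18)·3 + (1/12)·4 + (1/9)·5 + (5/36)·6 + (1/6)·7 + (5/36)·8 + (1/9)·9 + (1/12)·10 + (1/18)·11 + (1/36)·12 = 7
Expected profit = 7 − 8 = -1

-$1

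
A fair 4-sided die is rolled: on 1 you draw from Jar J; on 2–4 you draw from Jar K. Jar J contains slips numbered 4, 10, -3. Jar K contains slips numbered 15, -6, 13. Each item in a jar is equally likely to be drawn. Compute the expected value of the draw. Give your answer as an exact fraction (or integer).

77/12

E[X | Jar J] = (4 + 10 − 3)/3 = 11/3
E[X | Jar K] = (15 − 6 + 13)/3 = 22/3
E[X] = (1/4)·11/3 + (3/4)·22/3 = 77/12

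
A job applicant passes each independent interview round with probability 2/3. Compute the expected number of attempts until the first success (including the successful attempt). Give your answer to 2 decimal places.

1.50

For a geometric distribution, E[trials] = 1/p = 1/(2/3) = 3/2.
≈ 1.50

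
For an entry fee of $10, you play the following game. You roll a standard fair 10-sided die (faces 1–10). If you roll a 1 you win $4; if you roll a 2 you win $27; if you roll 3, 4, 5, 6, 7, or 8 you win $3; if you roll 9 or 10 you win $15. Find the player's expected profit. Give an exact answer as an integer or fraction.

E[payout] = (3/5)·3 + (1/10)·4 + (1/5)·15 + (1/10)·27 = 79/10
Expected profit = 79/10 − 10 = -21/10

-21/10 dollars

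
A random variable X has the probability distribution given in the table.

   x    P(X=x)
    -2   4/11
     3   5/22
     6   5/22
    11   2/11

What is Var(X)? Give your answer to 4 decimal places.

22.6715

E[X] = (4/11)·(-2) + (5/22)·3 + (5/22)·6 + (2/11)·11 = 73/22
E[X²] = (4/11)·4 + (5/22)·9 + (5/22)·36 + (2/11)·121 = 741/22
Var(X) = 741/22 − (73/22)² = 10973/484 ≈ 22.6715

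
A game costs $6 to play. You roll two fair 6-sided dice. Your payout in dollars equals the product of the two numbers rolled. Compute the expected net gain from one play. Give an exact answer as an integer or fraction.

25/4 dollars

Distribution of the product of the two numbers rolled: 1 w.p. 1/36, 2 w.p. 1/18, 3 w.p. 1/18, 4 w.p. 1/12, 5 w.p. 1/18, 6 w.p. 1/9, …
E[payout] = (1/36)·1 + (1/18)·2 + (1/18)·3 + (1/12)·4 + (1/18)·5 + (1/9)·6 + (1/18)·8 + (1/36)·9 + (1/18)·10 + (1/9)·12 + (1/18)·15 + (1/36)·16 + (1/18)·18 + (1/18)·20 + (1/18)·24 + (1/36)·25 + (1/18)·30 + (1/36)·36 = 49/4
Expected profit = 49/4 − 6 = 25/4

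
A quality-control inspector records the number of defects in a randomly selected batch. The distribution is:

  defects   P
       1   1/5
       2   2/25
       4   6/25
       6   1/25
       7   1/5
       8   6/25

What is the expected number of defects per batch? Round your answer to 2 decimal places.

4.88

E[X] = (1/5)·1 + (2/25)·2 + (6/25)·4 + (1/25)·6 + (1/5)·7 + (6/25)·8
     = 122/25 ≈ 4.88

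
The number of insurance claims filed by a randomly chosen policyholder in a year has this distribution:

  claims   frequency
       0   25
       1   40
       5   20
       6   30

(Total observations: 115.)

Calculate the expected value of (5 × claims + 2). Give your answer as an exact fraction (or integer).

366/23

Total = 115, so P(claims=0) = 25/115, etc.
E[5x+2] = (5/23)·2 + (8/23)·7 + (4/23)·27 + (6/23)·32
     = 366/23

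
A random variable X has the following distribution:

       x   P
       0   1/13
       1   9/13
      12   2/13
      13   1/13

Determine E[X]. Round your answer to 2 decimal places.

3.54

E[X] = (1/13)·0 + (9/13)·1 + (2/13)·12 + (1/13)·13
     = 46/13 ≈ 3.54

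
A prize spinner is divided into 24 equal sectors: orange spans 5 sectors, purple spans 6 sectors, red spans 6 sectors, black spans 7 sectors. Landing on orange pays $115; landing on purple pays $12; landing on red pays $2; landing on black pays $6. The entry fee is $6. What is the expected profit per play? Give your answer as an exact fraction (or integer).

E[payout] = (5/24)·115 + (6/24)·12 + (6/24)·2 + (7/24)·6 = 701/24
Expected profit = 701/24 − 6 = 557/24

557/24 dollars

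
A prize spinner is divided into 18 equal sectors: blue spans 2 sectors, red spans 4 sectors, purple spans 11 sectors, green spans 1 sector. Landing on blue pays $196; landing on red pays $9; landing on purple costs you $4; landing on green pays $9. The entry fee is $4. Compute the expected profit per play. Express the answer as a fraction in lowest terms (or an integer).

E[payout] = (2/18)·196 + (4/18)·9 + (11/18)·(-4) + (1/18)·9 = 131/6
Expected profit = 131/6 − 4 = 107/6

107/6 dollars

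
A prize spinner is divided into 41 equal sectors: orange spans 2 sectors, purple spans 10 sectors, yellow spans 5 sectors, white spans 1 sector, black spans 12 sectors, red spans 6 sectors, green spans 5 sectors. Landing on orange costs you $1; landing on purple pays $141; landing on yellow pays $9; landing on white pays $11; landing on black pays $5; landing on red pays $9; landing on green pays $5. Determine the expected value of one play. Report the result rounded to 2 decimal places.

$39.10

E[payout] = (2/41)·(-1) + (10/41)·141 + (5/41)·9 + (1/41)·11 + (12/41)·5 + (6/41)·9 + (5/41)·5 = 1603/41
≈ $39.10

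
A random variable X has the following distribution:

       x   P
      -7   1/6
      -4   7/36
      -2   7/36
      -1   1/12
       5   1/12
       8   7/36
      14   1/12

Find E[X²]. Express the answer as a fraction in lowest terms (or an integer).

43

E[X²] = (1/6)·49 + (7/36)·16 + (7/36)·4 + (1/12)·1 + (1/12)·25 + (7/36)·64 + (1/12)·196
     = 43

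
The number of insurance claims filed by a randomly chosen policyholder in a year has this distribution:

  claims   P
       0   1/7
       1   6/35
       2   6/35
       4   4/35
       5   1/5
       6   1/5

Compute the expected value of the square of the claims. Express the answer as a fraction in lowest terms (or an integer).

E[X²] = (1/7)·0 + (6/35)·1 + (6/35)·4 + (4/35)·16 + (1/5)·25 + (1/5)·36
     = 521/35

521/35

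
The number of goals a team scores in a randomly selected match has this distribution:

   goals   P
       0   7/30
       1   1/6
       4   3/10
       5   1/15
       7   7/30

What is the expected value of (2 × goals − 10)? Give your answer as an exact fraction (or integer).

E[2x-10] = (7/30)·(-10) + (1/6)·(-8) + (3/10)·(-2) + (1/15)·0 + (7/30)·4
     = -10/3

-10/3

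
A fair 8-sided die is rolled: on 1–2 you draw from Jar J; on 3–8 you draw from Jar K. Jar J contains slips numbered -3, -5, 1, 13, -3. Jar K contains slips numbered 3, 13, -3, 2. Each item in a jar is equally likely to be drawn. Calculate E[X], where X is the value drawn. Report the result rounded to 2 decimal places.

E[X | Jar J] = (-3 − 5 + 1 + 13 − 3)/5 = 3/5
E[X | Jar K] = (3 + 13 − 3 + 2)/4 = 15/4
E[X] = (1/4)·3/5 + (3/4)·15/4 = 237/80 ≈ 2.96

2.96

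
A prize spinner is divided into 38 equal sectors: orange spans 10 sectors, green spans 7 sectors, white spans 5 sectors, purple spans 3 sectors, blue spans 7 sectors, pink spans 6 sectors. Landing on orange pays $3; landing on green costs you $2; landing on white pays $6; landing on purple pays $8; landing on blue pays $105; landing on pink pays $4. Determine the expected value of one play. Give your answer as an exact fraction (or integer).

E[payout] = (10/38)·3 + (7/38)·(-2) + (5/38)·6 + (3/38)·8 + (7/38)·105 + (6/38)·4 = 829/38

829/38 dollars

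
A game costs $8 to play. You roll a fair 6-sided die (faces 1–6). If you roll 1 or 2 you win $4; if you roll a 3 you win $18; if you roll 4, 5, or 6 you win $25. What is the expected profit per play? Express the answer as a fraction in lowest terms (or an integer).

53/6 dollars

E[payout] = (1/3)·4 + (1/6)·18 + (1/2)·25 = 101/6
Expected profit = 101/6 − 8 = 53/6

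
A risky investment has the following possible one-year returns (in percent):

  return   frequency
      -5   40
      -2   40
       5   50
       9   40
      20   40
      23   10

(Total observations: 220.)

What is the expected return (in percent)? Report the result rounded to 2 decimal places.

Total = 220, so P(return=-5) = 40/220, etc.
E[X] = (2/11)·(-5) + (2/11)·(-2) + (5/22)·5 + (2/11)·9 + (2/11)·20 + (1/22)·23
     = 68/11 ≈ 6.18

6.18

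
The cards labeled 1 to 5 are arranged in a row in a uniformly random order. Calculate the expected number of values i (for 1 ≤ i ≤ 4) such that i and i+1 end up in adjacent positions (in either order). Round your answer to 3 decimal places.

1.600

For each i ∈ {1,…,4}, let Xᵢ = 1 if i and i+1 are adjacent. P(Xᵢ=1) = 2·(5−1)!/5! = 2/5.
By linearity, E[ΣXᵢ] = (4)·(2/5) = 8/5.
≈ 1.600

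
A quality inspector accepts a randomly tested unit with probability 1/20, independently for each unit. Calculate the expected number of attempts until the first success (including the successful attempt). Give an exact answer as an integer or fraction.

For a geometric distribution, E[trials] = 1/p = 1/(1/20) = 20.

20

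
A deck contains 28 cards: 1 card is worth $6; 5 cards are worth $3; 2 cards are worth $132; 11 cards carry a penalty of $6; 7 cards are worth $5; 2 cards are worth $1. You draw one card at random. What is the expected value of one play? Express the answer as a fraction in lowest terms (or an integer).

E[payout] = (1/28)·6 + (5/28)·3 + (2/28)·132 + (11/28)·(-6) + (7/28)·5 + (2/28)·1 = 64/7

64/7 dollars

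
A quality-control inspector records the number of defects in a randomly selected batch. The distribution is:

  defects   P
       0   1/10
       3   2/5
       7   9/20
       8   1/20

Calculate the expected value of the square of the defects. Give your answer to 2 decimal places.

E[X²] = (1/10)·0 + (2/5)·9 + (9/20)·49 + (1/20)·64
     = 577/20 ≈ 28.85

28.85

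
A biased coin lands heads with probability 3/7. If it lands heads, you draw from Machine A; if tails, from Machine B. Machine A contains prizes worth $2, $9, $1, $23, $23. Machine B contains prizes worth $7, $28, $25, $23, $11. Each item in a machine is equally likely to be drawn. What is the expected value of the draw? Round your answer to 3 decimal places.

$15.714

E[X | Machine A] = (2 + 9 + 1 + 23 + 23)/5 = 58/5
E[X | Machine B] = (7 + 28 + 25 + 23 + 11)/5 = 94/5
E[X] = (3/7)·58/5 + (4/7)·94/5 = 110/7 ≈ 15.714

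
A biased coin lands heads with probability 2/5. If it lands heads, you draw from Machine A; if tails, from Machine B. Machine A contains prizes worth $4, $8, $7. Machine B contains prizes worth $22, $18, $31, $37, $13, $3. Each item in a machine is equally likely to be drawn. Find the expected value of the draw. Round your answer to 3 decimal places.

$14.933

E[X | Machine A] = (4 + 8 + 7)/3 = 19/3
E[X | Machine B] = (22 + 18 + 31 + 37 + 13 + 3)/6 = 62/3
E[X] = (2/5)·19/3 + (3/5)·62/3 = 224/15 ≈ 14.933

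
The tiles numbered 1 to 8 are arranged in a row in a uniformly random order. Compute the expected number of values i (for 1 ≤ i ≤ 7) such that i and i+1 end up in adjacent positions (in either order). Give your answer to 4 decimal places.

1.7500

For each i ∈ {1,…,7}, let Xᵢ = 1 if i and i+1 are adjacent. P(Xᵢ=1) = 2·(8−1)!/8! = 2/8.
By linearity, E[ΣXᵢ] = (7)·(2/8) = 7/4.
≈ 1.7500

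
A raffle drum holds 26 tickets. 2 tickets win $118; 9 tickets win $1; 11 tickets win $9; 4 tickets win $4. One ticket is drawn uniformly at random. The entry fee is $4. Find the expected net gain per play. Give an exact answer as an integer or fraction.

E[payout] = (2/26)·118 + (9/26)·1 + (11/26)·9 + (4/26)·4 = 180/13
Expected profit = 180/13 − 4 = 128/13

128/13 dollars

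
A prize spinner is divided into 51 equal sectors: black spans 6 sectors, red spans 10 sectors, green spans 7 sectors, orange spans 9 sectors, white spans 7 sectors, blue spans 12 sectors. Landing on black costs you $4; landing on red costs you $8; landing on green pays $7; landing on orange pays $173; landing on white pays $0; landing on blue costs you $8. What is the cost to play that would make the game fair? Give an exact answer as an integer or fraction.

1406/51 dollars

E[payout] = (6/51)·(-4) + (10/51)·(-8) + (7/51)·7 + (9/51)·173 + (7/51)·0 + (12/51)·(-8) = 1406/51
Fair fee = E[payout] = 1406/51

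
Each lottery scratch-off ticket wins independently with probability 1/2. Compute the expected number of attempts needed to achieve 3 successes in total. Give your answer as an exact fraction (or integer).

6

By linearity (sum of 3 independent geometric waits), E[trials] = 3/p = 3/(1/2) = 6.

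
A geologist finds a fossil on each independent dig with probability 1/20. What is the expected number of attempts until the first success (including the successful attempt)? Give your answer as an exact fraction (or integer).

20

For a geometric distribution, E[trials] = 1/p = 1/(1/20) = 20.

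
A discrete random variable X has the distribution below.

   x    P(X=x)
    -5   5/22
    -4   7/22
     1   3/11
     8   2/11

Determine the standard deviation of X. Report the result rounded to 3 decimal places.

4.713

E[X] = -15/22, E[X²] = 499/22
Var(X) = E[X²] − (E[X])² = 499/22 − 225/484 = 10753/484
SD(X) = √(10753/484) ≈ 4.713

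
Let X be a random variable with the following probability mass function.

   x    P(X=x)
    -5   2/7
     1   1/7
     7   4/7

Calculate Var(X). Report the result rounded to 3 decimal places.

27.918

E[X] = (2/7)·(-5) + (1/7)·1 + (4/7)·7 = 19/7
E[X²] = (2/7)·25 + (1/7)·1 + (4/7)·49 = 247/7
Var(X) = 247/7 − (19/7)² = 1368/49 ≈ 27.918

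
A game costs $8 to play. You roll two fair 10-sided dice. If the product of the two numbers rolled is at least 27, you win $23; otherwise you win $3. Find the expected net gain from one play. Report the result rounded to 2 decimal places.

E[payout] = (53/100)·3 + (47/100)·23 = 62/5
Expected profit = 62/5 − 8 = 22/5 ≈ $4.40

$4.40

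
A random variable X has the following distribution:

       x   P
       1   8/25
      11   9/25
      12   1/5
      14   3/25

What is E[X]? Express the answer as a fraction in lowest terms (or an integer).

209/25

E[X] = (8/25)·1 + (9/25)·11 + (1/5)·12 + (3/25)·14
     = 209/25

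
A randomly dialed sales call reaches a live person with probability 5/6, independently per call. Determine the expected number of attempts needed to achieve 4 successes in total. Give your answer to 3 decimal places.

By linearity (sum of 4 independent geometric waits), E[trials] = 4/p = 4/(5/6) = 24/5.
≈ 4.800

4.800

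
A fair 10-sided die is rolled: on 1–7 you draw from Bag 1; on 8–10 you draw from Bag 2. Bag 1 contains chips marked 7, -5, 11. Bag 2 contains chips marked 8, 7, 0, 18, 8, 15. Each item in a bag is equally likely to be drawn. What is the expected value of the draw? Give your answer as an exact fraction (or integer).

E[X | Bag 1] = (7 − 5 + 11)/3 = 13/3
E[X | Bag 2] = (8 + 7 + 0 + 18 + 8 + 15)/6 = 28/3
E[X] = (7/10)·13/3 + (3/10)·28/3 = 35/6

35/6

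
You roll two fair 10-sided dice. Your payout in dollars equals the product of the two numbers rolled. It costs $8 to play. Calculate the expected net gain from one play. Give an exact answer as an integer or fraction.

89/4 dollars

Distribution of the product of the two numbers rolled: 1 w.p. 1/100, 2 w.p. 1/50, 3 w.p. 1/50, 4 w.p. 3/100, 5 w.p. 1/50, 6 w.p. 1/25, …
E[payout] = (1/100)·1 + (1/50)·2 + (1/50)·3 + (3/100)·4 + (1/50)·5 + (1/25)·6 + (1/50)·7 + (1/25)·8 + (3/100)·9 + (1/25)·10 + (1/25)·12 + (1/50)·14 + (1/50)·15 + (3/100)·16 + (1/25)·18 + (1/25)·20 + (1/50)·21 + (1/25)·24 + (1/100)·25 + (1/50)·27 + (1/50)·28 + (1/25)·30 + (1/50)·32 + (1/50)·35 + (3/100)·36 + (1/25)·40 + (1/50)·42 + (1/50)·45 + (1/50)·48 + (1/100)·49 + (1/50)·50 + (1/50)·54 + (1/50)·56 + (1/50)·60 + (1/50)·63 + (1/100)·64 + (1/50)·70 + (1/50)·72 + (1/50)·80 + (1/100)·81 + (1/50)·90 + (1/100)·100 = 121/4
Expected profit = 121/4 − 8 = 89/4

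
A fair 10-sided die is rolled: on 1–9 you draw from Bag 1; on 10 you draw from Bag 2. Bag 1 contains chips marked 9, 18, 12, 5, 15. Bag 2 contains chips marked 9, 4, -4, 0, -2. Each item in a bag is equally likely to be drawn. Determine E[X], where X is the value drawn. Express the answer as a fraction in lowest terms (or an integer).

269/25

E[X | Bag 1] = (9 + 18 + 12 + 5 + 15)/5 = 59/5
E[X | Bag 2] = (9 + 4 − 4 + 0 − 2)/5 = 7/5
E[X] = (9/10)·59/5 + (1/10)·7/5 = 269/25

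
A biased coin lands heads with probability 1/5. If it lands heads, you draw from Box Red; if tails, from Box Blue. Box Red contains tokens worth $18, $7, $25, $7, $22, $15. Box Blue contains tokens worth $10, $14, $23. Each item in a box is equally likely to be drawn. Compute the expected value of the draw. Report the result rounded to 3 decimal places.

E[X | Box Red] = (18 + 7 + 25 + 7 + 22 + 15)/6 = 47/3
E[X | Box Blue] = (10 + 14 + 23)/3 = 47/3
E[X] = (1/5)·47/3 + (4/5)·47/3 = 47/3 ≈ 15.667

$15.667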